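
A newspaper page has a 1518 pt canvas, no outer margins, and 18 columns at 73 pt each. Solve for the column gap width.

Columns use 1314 pt, leaving 204 pt across 17 column gaps = 12 pt each.

12 pt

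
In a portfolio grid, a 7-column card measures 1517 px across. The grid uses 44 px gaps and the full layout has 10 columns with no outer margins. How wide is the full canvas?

2186 px

7c + 6·44 = 1517 → 7c = 1253 → c = 179 px.
Canvas = 10·179 + 9·44 = 1790 + 396 = 2186 px.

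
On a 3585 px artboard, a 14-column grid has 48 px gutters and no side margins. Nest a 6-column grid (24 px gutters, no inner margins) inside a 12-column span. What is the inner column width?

491 px

14 columns + 13 gutters: 14c + 13·48 = 3585.
14c = 3585 − 624 = 2961, so c = 211.5 px.
Span of 12: 12·211.5 + 11·48 = 2538 + 528 = 3066 px.
6d + 5·24 = 3066 → 6d = 2946 → d = 491 px.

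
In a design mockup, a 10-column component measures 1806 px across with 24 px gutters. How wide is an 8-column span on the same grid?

1806 − 9·24 = 1590; ÷10 gives c = 159 px.
8-column span = 8·159 + 7·24 = 1440 px.

1440 px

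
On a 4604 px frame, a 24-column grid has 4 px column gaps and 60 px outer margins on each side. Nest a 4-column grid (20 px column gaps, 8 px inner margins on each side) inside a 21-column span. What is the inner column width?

961.75 px

Outer content = 4604 − 2·60 = 4484 px.
Subtracting 23 column gaps of 4 leaves 4392 for 24 columns, so c = 183 px.
Span of 21: 21·183 + 20·4 = 3843 + 80 = 3923 px.
Inner content = 3923 − 2·8 = 3907 px.
4 columns + 3 column gaps: 4d + 3·20 = 3907.
4d = 3907 − 60 = 3847, so d = 961.75 px.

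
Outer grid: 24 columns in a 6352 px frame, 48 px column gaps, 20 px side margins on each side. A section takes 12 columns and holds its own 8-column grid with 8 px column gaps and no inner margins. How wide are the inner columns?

Outer content = 6352 − 2·20 = 6312 px.
24c + 23·48 = 6312 → 24c = 5208 → c = 217 px.
Span of 12: 12·217 + 11·48 = 2604 + 528 = 3132 px.
8d + 7·8 = 3132 → 8d = 3076 → d = 384.5 px.

384.5 px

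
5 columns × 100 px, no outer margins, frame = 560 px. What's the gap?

5·100 + 4g = 560 → 4g = 60 → g = 15 px.

15 px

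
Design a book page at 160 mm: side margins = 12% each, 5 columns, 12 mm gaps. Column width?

160 × (1 − 2·12%) = 160 × 76% = 121.6 mm for the columns.
Subtracting 4 gaps of 12 leaves 73.6 for 5 columns, so c = 14.72 mm.

14.72 mm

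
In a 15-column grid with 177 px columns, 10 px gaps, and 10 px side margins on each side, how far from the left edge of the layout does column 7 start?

1132 px

Each column+gutter stride is 187 px; 6 of them past the 10 px margin is 10 + 1122 = 1132 px.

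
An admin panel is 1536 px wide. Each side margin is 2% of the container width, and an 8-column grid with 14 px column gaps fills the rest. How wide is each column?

Each margin = 2% of 1536 = 30.72 px; content = 1536 − 2·30.72 = 1474.56 px.
8 columns + 7 column gaps: 8c + 7·14 = 1474.56.
8c = 1474.56 − 98 = 1376.56, so c = 172.07 px.

172.07 px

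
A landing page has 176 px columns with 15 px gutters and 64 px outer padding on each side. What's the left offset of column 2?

255 px

Each column+gutter stride is 191 px; 1 of them past the 64 px margin is 64 + 191 = 255 px.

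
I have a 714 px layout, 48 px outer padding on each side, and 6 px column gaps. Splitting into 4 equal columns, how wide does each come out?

150 px

Take off 96 px of margins, leaving 618 px.
4c + 3·6 = 618 → 4c = 600 → c = 150 px.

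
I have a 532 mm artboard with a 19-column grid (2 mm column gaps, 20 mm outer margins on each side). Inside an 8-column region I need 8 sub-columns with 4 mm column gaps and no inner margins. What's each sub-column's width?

Outer content = 532 − 2·20 = 492 mm.
492 − 18·2 = 456; ÷19 gives c = 24 mm.
8 columns plus 7 column gaps: 192 + 14 = 206 mm.
206 − 7·4 = 178; ÷8 gives d = 22.25 mm.

22.25 mm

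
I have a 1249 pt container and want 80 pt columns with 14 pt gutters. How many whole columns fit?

Each extra column adds 80 + 14 = 94 pt.
(1249 + 14) / 94 = 13.44, so 13 columns fit.

13 columns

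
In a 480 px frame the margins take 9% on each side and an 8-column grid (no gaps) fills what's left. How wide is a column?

Each margin = 9% of 480 = 43.2 px; content = 480 − 2·43.2 = 393.6 px.
393.6 / 8 = 49.2 px per column.

49.2 px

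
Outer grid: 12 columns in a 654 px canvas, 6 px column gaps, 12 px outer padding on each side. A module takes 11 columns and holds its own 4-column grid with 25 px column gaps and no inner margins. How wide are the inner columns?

Subtract both margins: 654 − 2·12 = 630 px.
630 − 11·6 = 564; ÷12 gives c = 47 px.
11 columns plus 10 column gaps: 517 + 60 = 577 px.
4d + 3·25 = 577 → 4d = 502 → d = 125.5 px.

125.5 px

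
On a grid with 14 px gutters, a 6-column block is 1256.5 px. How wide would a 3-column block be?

621.25 px

6c + 5·14 = 1256.5 → 6c = 1186.5 → c = 197.75 px.
Span of 3: 3·197.75 + 2·14 = 593.25 + 28 = 621.25 px.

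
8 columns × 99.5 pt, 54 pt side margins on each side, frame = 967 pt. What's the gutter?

Subtract both margins: 967 − 2·54 = 859 pt.
8 columns take 8·99.5 = 796 pt; remaining 63 splits into 7 gutters.
g = 63 / 7 = 9 pt.

9 pt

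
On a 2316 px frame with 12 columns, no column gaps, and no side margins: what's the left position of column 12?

2123 px

12c = 2316 → c = 193 px.
Each column+gutter stride is 193 px; with no margin, 11 of them is 2123 px.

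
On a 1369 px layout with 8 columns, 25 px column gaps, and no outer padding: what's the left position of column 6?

871.25 px

Subtracting 7 column gaps of 25 leaves 1194 for 8 columns, so c = 149.25 px.
No margin, so column 6 starts at 5·(column + gutter) = 5·174.25 = 871.25 px.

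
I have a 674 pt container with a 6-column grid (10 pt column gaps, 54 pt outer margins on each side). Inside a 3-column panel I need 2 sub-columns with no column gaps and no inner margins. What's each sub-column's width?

139 pt

Inside the margins: 674 − 108 = 566 pt.
Subtracting 5 column gaps of 10 leaves 516 for 6 columns, so c = 86 pt.
3 columns plus 2 column gaps: 258 + 20 = 278 pt.
278 / 2 = 139 pt per column.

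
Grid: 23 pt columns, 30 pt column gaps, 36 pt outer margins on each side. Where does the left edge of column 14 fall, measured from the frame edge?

725 pt

Column 14 starts at margin + 13·(column + gutter) = 36 + 13·53 = 725 pt.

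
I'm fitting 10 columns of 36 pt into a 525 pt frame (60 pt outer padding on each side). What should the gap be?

Inside the margins: 525 − 120 = 405 pt.
10·36 + 9g = 405 → 9g = 45 → g = 5 pt.

5 pt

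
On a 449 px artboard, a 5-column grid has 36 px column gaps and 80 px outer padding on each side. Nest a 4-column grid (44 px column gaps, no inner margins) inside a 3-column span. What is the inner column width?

Outer content = 449 − 2·80 = 289 px.
289 − 4·36 = 145; ÷5 gives c = 29 px.
3-column span = 3·29 + 2·36 = 159 px.
4 columns + 3 column gaps: 4d + 3·44 = 159.
4d = 159 − 132 = 27, so d = 6.75 px.

6.75 px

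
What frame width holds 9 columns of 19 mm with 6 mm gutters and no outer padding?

Total width: 9·19 + 8·6 = 219 mm.

219 mm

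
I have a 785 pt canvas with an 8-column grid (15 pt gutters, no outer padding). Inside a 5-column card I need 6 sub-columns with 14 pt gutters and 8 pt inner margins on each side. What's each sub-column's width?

785 − 7·15 = 680; ÷8 gives c = 85 pt.
5 columns plus 4 gutters: 425 + 60 = 485 pt.
Inner content = 485 − 2·8 = 469 pt.
Subtracting 5 gutters of 14 leaves 399 for 6 columns, so d = 66.5 pt.

66.5 pt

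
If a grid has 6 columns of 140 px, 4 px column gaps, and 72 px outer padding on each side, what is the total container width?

Total width: 2·72 + 6·140 + 5·4 = 1004 px.

1004 px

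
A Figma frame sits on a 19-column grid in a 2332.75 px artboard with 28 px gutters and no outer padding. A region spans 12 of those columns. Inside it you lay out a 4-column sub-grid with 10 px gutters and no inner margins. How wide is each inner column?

358.25 px

Subtracting 18 gutters of 28 leaves 1828.75 for 19 columns, so c = 96.25 px.
12 columns plus 11 gutters: 1155 + 308 = 1463 px.
Subtracting 3 gutters of 10 leaves 1433 for 4 columns, so d = 358.25 px.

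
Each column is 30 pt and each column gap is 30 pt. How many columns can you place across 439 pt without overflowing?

7 columns

k columns need k·30 + (k−1)·30 = k·60 − 30.
k·60 − 30 ≤ 439 → k ≤ 469 / 60 ≈ 7.82, so k = 7.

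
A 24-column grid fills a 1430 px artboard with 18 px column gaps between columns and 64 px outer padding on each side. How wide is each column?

Content width = 1430 − 2·64 = 1302 px.
1302 − 23·18 = 888; ÷24 gives c = 37 px.

37 px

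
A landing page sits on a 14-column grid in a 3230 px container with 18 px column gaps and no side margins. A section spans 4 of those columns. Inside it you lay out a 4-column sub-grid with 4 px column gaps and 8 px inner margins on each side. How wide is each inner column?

220.5 px

14 columns + 13 column gaps: 14c + 13·18 = 3230.
14c = 3230 − 234 = 2996, so c = 214 px.
4-column span = 4·214 + 3·18 = 910 px.
Inner content = 910 − 2·8 = 894 px.
Subtracting 3 column gaps of 4 leaves 882 for 4 columns, so d = 220.5 px.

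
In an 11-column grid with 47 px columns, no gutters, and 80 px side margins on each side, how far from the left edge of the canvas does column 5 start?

268 px

Column 5 starts at margin + 4·(column + gutter) = 80 + 4·47 = 268 px.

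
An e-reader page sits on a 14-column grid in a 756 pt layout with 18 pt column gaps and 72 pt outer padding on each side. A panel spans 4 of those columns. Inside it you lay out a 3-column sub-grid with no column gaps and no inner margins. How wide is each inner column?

54 pt

Inside the margins: 756 − 144 = 612 pt.
14c + 13·18 = 612 → 14c = 378 → c = 27 pt.
Span of 4: 4·27 + 3·18 = 108 + 54 = 162 pt.
3d = 162 → d = 54 pt.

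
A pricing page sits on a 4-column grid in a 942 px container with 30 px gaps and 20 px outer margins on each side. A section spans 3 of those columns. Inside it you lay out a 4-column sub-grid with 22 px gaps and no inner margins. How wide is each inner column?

Outer content = 942 − 2·20 = 902 px.
902 − 3·30 = 812; ÷4 gives c = 203 px.
3 columns plus 2 gaps: 609 + 60 = 669 px.
Subtracting 3 gaps of 22 leaves 603 for 4 columns, so d = 150.75 px.

150.75 px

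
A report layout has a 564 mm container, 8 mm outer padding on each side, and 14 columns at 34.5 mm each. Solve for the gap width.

Take off 16 mm of margins, leaving 548 mm.
Columns use 483 mm, leaving 65 mm across 13 gaps = 5 mm each.

5 mm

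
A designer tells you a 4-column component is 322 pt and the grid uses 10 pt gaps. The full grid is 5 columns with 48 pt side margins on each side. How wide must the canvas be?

501 pt

4c + 3·10 = 322 → 4c = 292 → c = 73 pt.
Total width: 2·48 + 5·73 + 4·10 = 501 pt.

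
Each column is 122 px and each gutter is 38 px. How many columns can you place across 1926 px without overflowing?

k columns need k·122 + (k−1)·38 = k·160 − 38.
k·160 − 38 ≤ 1926 → k ≤ 1964 / 160 ≈ 12.28, so k = 12.

12 columns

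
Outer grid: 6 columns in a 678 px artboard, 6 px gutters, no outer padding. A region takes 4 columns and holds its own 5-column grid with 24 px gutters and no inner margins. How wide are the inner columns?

70.8 px

6c + 5·6 = 678 → 6c = 648 → c = 108 px.
Span of 4: 4·108 + 3·6 = 432 + 18 = 450 px.
5d + 4·24 = 450 → 5d = 354 → d = 70.8 px.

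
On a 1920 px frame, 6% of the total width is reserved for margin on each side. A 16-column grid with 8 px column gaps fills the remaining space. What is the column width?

1920 × (1 − 2·6%) = 1920 × 88% = 1689.6 px for the columns.
16 columns + 15 column gaps: 16c + 15·8 = 1689.6.
16c = 1689.6 − 120 = 1569.6, so c = 98.1 px.

98.1 px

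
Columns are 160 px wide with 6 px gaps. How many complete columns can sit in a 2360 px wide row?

14 columns

k columns need k·160 + (k−1)·6 = k·166 − 6.
k·166 − 6 ≤ 2360 → k ≤ 2366 / 166 ≈ 14.25, so k = 14.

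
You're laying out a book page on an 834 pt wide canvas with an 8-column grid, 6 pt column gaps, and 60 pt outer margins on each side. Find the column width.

84 pt

Content width = 834 − 2·60 = 714 pt.
8c + 7·6 = 714 → 8c = 672 → c = 84 pt.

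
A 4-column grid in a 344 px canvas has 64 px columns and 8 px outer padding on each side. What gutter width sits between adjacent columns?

Inside the margins: 344 − 16 = 328 px.
4 columns take 4·64 = 256 px; remaining 72 splits into 3 gutters.
g = 72 / 3 = 24 px.

24 px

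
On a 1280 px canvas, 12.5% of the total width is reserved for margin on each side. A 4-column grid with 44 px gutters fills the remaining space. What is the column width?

207 px

Margins: 12.5% × 1280 = 160 px each, so content = 1280 − 320 = 960 px.
4c + 3·44 = 960 → 4c = 828 → c = 207 px.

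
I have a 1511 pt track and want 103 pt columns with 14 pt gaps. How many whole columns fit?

13 columns: 13·103 + 12·14 = 1507 pt ≤ 1511.
14 columns: 1624 pt > 1511. So 13.

13 columns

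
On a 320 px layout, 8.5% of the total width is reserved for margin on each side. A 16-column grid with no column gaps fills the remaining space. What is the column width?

Each margin = 8.5% of 320 = 27.2 px; content = 320 − 2·27.2 = 265.6 px.
265.6 / 16 = 16.6 px per column.

16.6 px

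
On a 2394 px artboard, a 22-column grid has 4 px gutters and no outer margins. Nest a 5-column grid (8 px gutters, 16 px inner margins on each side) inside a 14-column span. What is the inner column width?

291.6 px

22 columns + 21 gutters: 22c + 21·4 = 2394.
22c = 2394 − 84 = 2310, so c = 105 px.
Span of 14: 14·105 + 13·4 = 1470 + 52 = 1522 px.
Inner content = 1522 − 2·16 = 1490 px.
1490 − 4·8 = 1458; ÷5 gives d = 291.6 px.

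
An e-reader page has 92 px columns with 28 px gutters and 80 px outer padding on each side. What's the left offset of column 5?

Each column+gutter stride is 120 px; 4 of them past the 80 px margin is 80 + 480 = 560 px.

560 px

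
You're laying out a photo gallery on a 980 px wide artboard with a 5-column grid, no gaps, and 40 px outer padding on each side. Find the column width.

180 px

Content width = 980 − 2·40 = 900 px.
900 / 5 = 180 px per column.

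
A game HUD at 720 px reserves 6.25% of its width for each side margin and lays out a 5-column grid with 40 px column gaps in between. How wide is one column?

720 × (1 − 2·6.25%) = 720 × 87.5% = 630 px for the columns.
Subtracting 4 column gaps of 40 leaves 470 for 5 columns, so c = 94 px.

94 px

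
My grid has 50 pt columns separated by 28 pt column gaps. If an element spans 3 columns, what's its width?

Span of 3: 3·50 + 2·28 = 150 + 56 = 206 pt.

206 pt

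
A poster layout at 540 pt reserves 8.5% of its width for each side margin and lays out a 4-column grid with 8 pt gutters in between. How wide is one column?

540 × (1 − 2·8.5%) = 540 × 83% = 448.2 pt for the columns.
Subtracting 3 gutters of 8 leaves 424.2 for 4 columns, so c = 106.05 pt.

106.05 pt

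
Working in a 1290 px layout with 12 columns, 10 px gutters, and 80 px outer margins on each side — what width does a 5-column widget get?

465 px

Subtract both margins: 1290 − 2·80 = 1130 px.
Subtracting 11 gutters of 10 leaves 1020 for 12 columns, so c = 85 px.
5-column span = 5·85 + 4·10 = 465 px.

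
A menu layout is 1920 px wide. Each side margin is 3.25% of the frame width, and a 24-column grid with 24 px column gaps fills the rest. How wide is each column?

1920 × (1 − 2·3.25%) = 1920 × 93.5% = 1795.2 px for the columns.
24 columns + 23 column gaps: 24c + 23·24 = 1795.2.
24c = 1795.2 − 552 = 1243.2, so c = 51.8 px.

51.8 px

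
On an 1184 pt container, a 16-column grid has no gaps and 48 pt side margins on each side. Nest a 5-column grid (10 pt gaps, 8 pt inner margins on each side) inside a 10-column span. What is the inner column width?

Take off 96 pt of margins, leaving 1088 pt.
With no gaps, each column is 1088/16 = 68 pt.
With no gaps, 10 columns span 10·68 = 680 pt.
Inner content = 680 − 2·8 = 664 pt.
664 − 4·10 = 624; ÷5 gives d = 124.8 pt.

124.8 pt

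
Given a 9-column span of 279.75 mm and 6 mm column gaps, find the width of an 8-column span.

Subtracting 8 column gaps of 6 leaves 231.75 for 9 columns, so c = 25.75 mm.
Span of 8: 8·25.75 + 7·6 = 206 + 42 = 248 mm.

248 mm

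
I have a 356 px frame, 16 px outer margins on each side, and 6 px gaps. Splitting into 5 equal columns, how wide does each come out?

Subtract both margins: 356 − 2·16 = 324 px.
5 columns + 4 gaps: 5c + 4·6 = 324.
5c = 324 − 24 = 300, so c = 60 px.

60 px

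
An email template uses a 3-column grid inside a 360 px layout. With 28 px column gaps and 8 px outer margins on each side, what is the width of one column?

Subtract both margins: 360 − 2·8 = 344 px.
Subtracting 2 column gaps of 28 leaves 288 for 3 columns, so c = 96 px.

96 px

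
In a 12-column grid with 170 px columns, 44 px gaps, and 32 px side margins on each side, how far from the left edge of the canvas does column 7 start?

1316 px

Column 7 starts at margin + 6·(column + gutter) = 32 + 6·214 = 1316 px.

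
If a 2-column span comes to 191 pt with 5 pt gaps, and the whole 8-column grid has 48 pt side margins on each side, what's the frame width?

2 columns + 1 gap: 2c + 1·5 = 191.
2c = 191 − 5 = 186, so c = 93 pt.
Total width: 2·48 + 8·93 + 7·5 = 875 pt.

875 pt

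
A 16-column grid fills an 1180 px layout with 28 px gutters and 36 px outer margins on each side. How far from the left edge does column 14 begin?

959 px

Subtract both margins: 1180 − 2·36 = 1108 px.
Subtracting 15 gutters of 28 leaves 688 for 16 columns, so c = 43 px.
Each column+gutter stride is 71 px; 13 of them past the 36 px margin is 36 + 923 = 959 px.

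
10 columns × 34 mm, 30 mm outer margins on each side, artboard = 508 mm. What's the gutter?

Subtract both margins: 508 − 2·30 = 448 mm.
10 columns take 10·34 = 340 mm; remaining 108 splits into 9 gutters.
g = 108 / 9 = 12 mm.

12 mm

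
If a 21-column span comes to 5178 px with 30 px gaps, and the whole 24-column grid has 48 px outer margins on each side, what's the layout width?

21c + 20·30 = 5178 → 21c = 4578 → c = 218 px.
Adding margins, columns and gutters: 96 + 5232 + 690 = 6018 px.

6018 px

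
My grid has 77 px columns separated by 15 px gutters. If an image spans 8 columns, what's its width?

8-column span = 8·77 + 7·15 = 721 px.

721 px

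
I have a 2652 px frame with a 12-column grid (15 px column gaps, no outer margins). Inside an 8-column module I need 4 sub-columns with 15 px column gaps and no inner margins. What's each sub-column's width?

Subtracting 11 column gaps of 15 leaves 2487 for 12 columns, so c = 207.25 px.
Span of 8: 8·207.25 + 7·15 = 1658 + 105 = 1763 px.
Subtracting 3 column gaps of 15 leaves 1718 for 4 columns, so d = 429.5 px.

429.5 px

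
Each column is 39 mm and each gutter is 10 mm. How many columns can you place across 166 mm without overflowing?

3 columns

3 columns: 3·39 + 2·10 = 137 mm ≤ 166.
4 columns: 186 mm > 166. So 3.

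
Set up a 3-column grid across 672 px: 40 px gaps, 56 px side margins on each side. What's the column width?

Take off 112 px of margins, leaving 560 px.
3 columns + 2 gaps: 3c + 2·40 = 560.
3c = 560 − 80 = 480, so c = 160 px.

160 px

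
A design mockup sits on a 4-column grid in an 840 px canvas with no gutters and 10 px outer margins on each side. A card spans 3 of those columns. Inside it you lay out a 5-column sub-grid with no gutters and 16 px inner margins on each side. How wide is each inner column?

116.6 px

Outer content = 840 − 2·10 = 820 px.
820 / 4 = 205 px per column.
With no gutters, 3 columns span 3·205 = 615 px.
Inner content = 615 − 2·16 = 583 px.
583 / 5 = 116.6 px per column.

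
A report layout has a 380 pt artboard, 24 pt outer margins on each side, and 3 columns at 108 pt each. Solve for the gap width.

Inside the margins: 380 − 48 = 332 pt.
3·108 + 2g = 332 → 2g = 8 → g = 4 pt.

4 pt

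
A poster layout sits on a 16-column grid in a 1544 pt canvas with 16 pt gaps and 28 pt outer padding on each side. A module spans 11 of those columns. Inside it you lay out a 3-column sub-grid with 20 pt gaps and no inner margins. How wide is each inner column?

Take off 56 pt of margins, leaving 1488 pt.
Subtracting 15 gaps of 16 leaves 1248 for 16 columns, so c = 78 pt.
Span of 11: 11·78 + 10·16 = 858 + 160 = 1018 pt.
1018 − 2·20 = 978; ÷3 gives d = 326 pt.

326 pt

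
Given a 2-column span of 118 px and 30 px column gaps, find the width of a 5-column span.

340 px

2 columns + 1 column gap: 2c + 1·30 = 118.
2c = 118 − 30 = 88, so c = 44 px.
Span of 5: 5·44 + 4·30 = 220 + 120 = 340 px.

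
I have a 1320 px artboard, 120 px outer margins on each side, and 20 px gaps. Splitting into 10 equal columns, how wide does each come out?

90 px

Take off 240 px of margins, leaving 1080 px.
10c + 9·20 = 1080 → 10c = 900 → c = 90 px.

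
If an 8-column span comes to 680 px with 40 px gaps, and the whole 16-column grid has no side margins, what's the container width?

8 columns + 7 gaps: 8c + 7·40 = 680.
8c = 680 − 280 = 400, so c = 50 px.
Container = 16·50 + 15·40 = 800 + 600 = 1400 px.

1400 px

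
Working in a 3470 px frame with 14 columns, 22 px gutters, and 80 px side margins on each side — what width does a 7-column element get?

1644 px

Inside the margins: 3470 − 160 = 3310 px.
14c + 13·22 = 3310 → 14c = 3024 → c = 216 px.
7-column span = 7·216 + 6·22 = 1644 px.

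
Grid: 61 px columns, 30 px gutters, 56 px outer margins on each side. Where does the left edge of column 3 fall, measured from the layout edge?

238 px

Column 3 starts at margin + 2·(column + gutter) = 56 + 2·91 = 238 px.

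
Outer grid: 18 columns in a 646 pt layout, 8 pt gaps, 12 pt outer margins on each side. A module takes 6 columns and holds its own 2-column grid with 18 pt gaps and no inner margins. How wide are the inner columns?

Subtract both margins: 646 − 2·12 = 622 pt.
622 − 17·8 = 486; ÷18 gives c = 27 pt.
6-column span = 6·27 + 5·8 = 202 pt.
2d + 1·18 = 202 → 2d = 184 → d = 92 pt.

92 pt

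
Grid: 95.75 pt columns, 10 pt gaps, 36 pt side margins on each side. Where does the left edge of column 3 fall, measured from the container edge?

247.5 pt

Column 3 starts at margin + 2·(column + gutter) = 36 + 2·105.75 = 247.5 pt.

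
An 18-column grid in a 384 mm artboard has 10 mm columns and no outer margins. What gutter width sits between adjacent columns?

12 mm

18·10 + 17g = 384 → 17g = 204 → g = 12 mm.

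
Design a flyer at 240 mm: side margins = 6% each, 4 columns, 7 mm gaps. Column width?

47.55 mm

Margins: 6% × 240 = 14.4 mm each, so content = 240 − 28.8 = 211.2 mm.
4c + 3·7 = 211.2 → 4c = 190.2 → c = 47.55 mm.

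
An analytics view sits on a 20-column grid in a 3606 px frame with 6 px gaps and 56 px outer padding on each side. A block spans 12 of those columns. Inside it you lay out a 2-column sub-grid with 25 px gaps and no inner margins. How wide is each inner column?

1034.5 px

Take off 112 px of margins, leaving 3494 px.
20 columns + 19 gaps: 20c + 19·6 = 3494.
20c = 3494 − 114 = 3380, so c = 169 px.
12-column span = 12·169 + 11·6 = 2094 px.
Subtracting 1 gap of 25 leaves 2069 for 2 columns, so d = 1034.5 px.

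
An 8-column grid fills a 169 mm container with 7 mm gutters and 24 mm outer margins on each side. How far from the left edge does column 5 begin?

88 mm

Subtract both margins: 169 − 2·24 = 121 mm.
8c + 7·7 = 121 → 8c = 72 → c = 9 mm.
Column 5 starts at margin + 4·(column + gutter) = 24 + 4·16 = 88 mm.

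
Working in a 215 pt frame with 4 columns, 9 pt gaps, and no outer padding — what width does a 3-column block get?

159 pt

Subtracting 3 gaps of 9 leaves 188 for 4 columns, so c = 47 pt.
Span of 3: 3·47 + 2·9 = 141 + 18 = 159 pt.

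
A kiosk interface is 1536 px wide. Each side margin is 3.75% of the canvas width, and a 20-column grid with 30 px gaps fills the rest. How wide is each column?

Each margin = 3.75% of 1536 = 57.6 px; content = 1536 − 2·57.6 = 1420.8 px.
1420.8 − 19·30 = 850.8; ÷20 gives c = 42.54 px.

42.54 px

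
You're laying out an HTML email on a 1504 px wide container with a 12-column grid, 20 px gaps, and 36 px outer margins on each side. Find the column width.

101 px

Content width = 1504 − 2·36 = 1432 px.
1432 − 11·20 = 1212; ÷12 gives c = 101 px.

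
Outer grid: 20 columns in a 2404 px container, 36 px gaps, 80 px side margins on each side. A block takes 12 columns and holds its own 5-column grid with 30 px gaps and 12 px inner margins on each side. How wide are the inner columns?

237.6 px

Outer content = 2404 − 2·80 = 2244 px.
20c + 19·36 = 2244 → 20c = 1560 → c = 78 px.
12-column span = 12·78 + 11·36 = 1332 px.
Inner content = 1332 − 2·12 = 1308 px.
5 columns + 4 gaps: 5d + 4·30 = 1308.
5d = 1308 − 120 = 1188, so d = 237.6 px.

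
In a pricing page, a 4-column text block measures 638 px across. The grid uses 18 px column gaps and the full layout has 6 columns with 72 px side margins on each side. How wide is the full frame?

1110 px

Subtracting 3 column gaps of 18 leaves 584 for 4 columns, so c = 146 px.
Frame = 2·72 + 6·146 + 5·18 = 144 + 876 + 90 = 1110 px.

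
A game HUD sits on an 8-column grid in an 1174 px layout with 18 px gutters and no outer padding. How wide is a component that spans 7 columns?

Subtracting 7 gutters of 18 leaves 1048 for 8 columns, so c = 131 px.
7-column span = 7·131 + 6·18 = 1025 px.

1025 px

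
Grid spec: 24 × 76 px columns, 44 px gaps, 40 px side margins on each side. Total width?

Canvas = 2·40 + 24·76 + 23·44 = 80 + 1824 + 1012 = 2916 px.

2916 px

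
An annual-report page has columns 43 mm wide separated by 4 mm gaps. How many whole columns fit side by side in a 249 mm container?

5 columns

Each extra column adds 43 + 4 = 47 mm.
(249 + 4) / 47 = 5.38, so 5 columns fit.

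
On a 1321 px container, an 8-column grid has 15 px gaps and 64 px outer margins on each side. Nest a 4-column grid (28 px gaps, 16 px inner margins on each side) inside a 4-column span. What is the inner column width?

Inside the margins: 1321 − 128 = 1193 px.
8c + 7·15 = 1193 → 8c = 1088 → c = 136 px.
4 columns plus 3 gaps: 544 + 45 = 589 px.
Inner content = 589 − 2·16 = 557 px.
4d + 3·28 = 557 → 4d = 473 → d = 118.25 px.

118.25 px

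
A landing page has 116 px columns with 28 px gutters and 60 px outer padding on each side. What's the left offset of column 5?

636 px

Each column+gutter stride is 144 px; 4 of them past the 60 px margin is 60 + 576 = 636 px.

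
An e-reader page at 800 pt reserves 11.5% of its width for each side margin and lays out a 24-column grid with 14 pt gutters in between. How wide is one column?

Margins: 11.5% × 800 = 92 pt each, so content = 800 − 184 = 616 pt.
Subtracting 23 gutters of 14 leaves 294 for 24 columns, so c = 12.25 pt.

12.25 pt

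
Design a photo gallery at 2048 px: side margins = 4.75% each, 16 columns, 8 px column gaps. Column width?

Margins: 4.75% × 2048 = 97.28 px each, so content = 2048 − 194.56 = 1853.44 px.
1853.44 − 15·8 = 1733.44; ÷16 gives c = 108.34 px.

108.34 px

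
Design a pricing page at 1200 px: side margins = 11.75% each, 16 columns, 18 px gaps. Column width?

40.5 px

Margins: 11.75% × 1200 = 141 px each, so content = 1200 − 282 = 918 px.
Subtracting 15 gaps of 18 leaves 648 for 16 columns, so c = 40.5 px.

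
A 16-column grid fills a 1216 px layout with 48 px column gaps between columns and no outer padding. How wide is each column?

31 px

16 columns + 15 column gaps: 16c + 15·48 = 1216.
16c = 1216 − 720 = 496, so c = 31 px.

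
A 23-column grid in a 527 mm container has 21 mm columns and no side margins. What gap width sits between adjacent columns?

Columns use 483 mm, leaving 44 mm across 22 gaps = 2 mm each.

2 mm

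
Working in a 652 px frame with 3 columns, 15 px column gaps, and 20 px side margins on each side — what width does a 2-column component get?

Content width = 652 − 2·20 = 612 px.
612 − 2·15 = 582; ÷3 gives c = 194 px.
2-column span = 2·194 + 1·15 = 403 px.

403 px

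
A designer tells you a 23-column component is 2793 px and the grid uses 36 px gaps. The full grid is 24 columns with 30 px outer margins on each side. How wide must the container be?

23 columns + 22 gaps: 23c + 22·36 = 2793.
23c = 2793 − 792 = 2001, so c = 87 px.
Total width: 2·30 + 24·87 + 23·36 = 2976 px.

2976 px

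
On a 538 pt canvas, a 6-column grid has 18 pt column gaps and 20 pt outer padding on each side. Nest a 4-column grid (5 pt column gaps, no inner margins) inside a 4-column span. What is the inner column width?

77.75 pt

Subtract both margins: 538 − 2·20 = 498 pt.
6c + 5·18 = 498 → 6c = 408 → c = 68 pt.
Span of 4: 4·68 + 3·18 = 272 + 54 = 326 pt.
4 columns + 3 column gaps: 4d + 3·5 = 326.
4d = 326 − 15 = 311, so d = 77.75 pt.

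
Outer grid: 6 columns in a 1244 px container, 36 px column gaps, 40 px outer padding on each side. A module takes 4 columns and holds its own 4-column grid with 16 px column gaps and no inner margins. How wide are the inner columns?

Inside the margins: 1244 − 80 = 1164 px.
Subtracting 5 column gaps of 36 leaves 984 for 6 columns, so c = 164 px.
4-column span = 4·164 + 3·36 = 764 px.
Subtracting 3 column gaps of 16 leaves 716 for 4 columns, so d = 179 px.

179 px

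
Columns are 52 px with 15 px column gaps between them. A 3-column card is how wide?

3-column span = 3·52 + 2·15 = 186 px.

186 px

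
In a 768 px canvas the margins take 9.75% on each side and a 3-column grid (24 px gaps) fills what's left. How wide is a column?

Each margin = 9.75% of 768 = 74.88 px; content = 768 − 2·74.88 = 618.24 px.
3 columns + 2 gaps: 3c + 2·24 = 618.24.
3c = 618.24 − 48 = 570.24, so c = 190.08 px.

190.08 px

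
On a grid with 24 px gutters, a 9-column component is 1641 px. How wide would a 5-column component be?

901 px

9c + 8·24 = 1641 → 9c = 1449 → c = 161 px.
Span of 5: 5·161 + 4·24 = 805 + 96 = 901 px.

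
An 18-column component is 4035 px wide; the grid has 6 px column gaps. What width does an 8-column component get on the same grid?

18 columns + 17 column gaps: 18c + 17·6 = 4035.
18c = 4035 − 102 = 3933, so c = 218.5 px.
8-column span = 8·218.5 + 7·6 = 1790 px.

1790 px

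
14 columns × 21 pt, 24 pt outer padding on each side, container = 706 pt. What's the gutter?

28 pt

Content width = 706 − 2·24 = 658 pt.
14 columns take 14·21 = 294 pt; remaining 364 splits into 13 gutters.
g = 364 / 13 = 28 pt.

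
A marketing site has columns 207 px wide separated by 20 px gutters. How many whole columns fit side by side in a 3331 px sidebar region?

14 columns

k columns need k·207 + (k−1)·20 = k·227 − 20.
k·227 − 20 ≤ 3331 → k ≤ 3351 / 227 ≈ 14.76, so k = 14.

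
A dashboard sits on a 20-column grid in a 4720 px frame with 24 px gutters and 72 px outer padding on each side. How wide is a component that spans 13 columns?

Take off 144 px of margins, leaving 4576 px.
20 columns + 19 gutters: 20c + 19·24 = 4576.
20c = 4576 − 456 = 4120, so c = 206 px.
13 columns plus 12 gutters: 2678 + 288 = 2966 px.

2966 px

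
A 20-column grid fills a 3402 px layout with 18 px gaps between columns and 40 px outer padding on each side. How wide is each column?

Inside the margins: 3402 − 80 = 3322 px.
20 columns + 19 gaps: 20c + 19·18 = 3322.
20c = 3322 − 342 = 2980, so c = 149 px.

149 px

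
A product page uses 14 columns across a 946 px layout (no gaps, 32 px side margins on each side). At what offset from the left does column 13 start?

788 px

Content = 946 − 2·32 = 882 px.
882 / 14 = 63 px per column.
Each column+gutter stride is 63 px; 12 of them past the 32 px margin is 32 + 756 = 788 px.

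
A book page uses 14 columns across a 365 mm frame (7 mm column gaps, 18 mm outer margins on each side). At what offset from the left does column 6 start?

138 mm

Inside the margins: 365 − 36 = 329 mm.
14c + 13·7 = 329 → 14c = 238 → c = 17 mm.
Column 6 starts at margin + 5·(column + gutter) = 18 + 5·24 = 138 mm.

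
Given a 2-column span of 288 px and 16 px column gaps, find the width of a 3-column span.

440 px

Subtracting 1 column gap of 16 leaves 272 for 2 columns, so c = 136 px.
3-column span = 3·136 + 2·16 = 440 px.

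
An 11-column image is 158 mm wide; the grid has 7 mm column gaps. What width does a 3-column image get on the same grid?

11 columns + 10 column gaps: 11c + 10·7 = 158.
11c = 158 − 70 = 88, so c = 8 mm.
Span of 3: 3·8 + 2·7 = 24 + 14 = 38 mm.

38 mm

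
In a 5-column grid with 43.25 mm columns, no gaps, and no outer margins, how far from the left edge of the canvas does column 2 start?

43.25 mm

Each column+gutter stride is 43.25 mm; with no margin, 1 of them is 43.25 mm.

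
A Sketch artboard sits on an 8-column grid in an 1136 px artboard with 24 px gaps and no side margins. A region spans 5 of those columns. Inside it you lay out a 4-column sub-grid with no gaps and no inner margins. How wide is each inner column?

Subtracting 7 gaps of 24 leaves 968 for 8 columns, so c = 121 px.
5-column span = 5·121 + 4·24 = 701 px.
With no gaps, each column is 701/4 = 175.25 px.

175.25 px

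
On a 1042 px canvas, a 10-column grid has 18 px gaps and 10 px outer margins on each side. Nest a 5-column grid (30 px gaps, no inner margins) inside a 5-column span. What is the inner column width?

76.4 px

Take off 20 px of margins, leaving 1022 px.
10 columns + 9 gaps: 10c + 9·18 = 1022.
10c = 1022 − 162 = 860, so c = 86 px.
Span of 5: 5·86 + 4·18 = 430 + 72 = 502 px.
5 columns + 4 gaps: 5d + 4·30 = 502.
5d = 502 − 120 = 382, so d = 76.4 px.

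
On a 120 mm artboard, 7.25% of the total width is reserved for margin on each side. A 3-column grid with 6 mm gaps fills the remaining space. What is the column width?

Each margin = 7.25% of 120 = 8.7 mm; content = 120 − 2·8.7 = 102.6 mm.
102.6 − 2·6 = 90.6; ÷3 gives c = 30.2 mm.

30.2 mm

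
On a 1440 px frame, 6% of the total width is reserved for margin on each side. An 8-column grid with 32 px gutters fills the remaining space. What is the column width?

130.4 px

1440 × (1 − 2·6%) = 1440 × 88% = 1267.2 px for the columns.
1267.2 − 7·32 = 1043.2; ÷8 gives c = 130.4 px.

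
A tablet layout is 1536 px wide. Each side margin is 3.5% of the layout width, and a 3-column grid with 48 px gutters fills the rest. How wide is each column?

Margins: 3.5% × 1536 = 53.76 px each, so content = 1536 − 107.52 = 1428.48 px.
3 columns + 2 gutters: 3c + 2·48 = 1428.48.
3c = 1428.48 − 96 = 1332.48, so c = 444.16 px.

444.16 px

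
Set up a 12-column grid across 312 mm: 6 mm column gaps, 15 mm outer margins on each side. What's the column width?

Content width = 312 − 2·15 = 282 mm.
12c + 11·6 = 282 → 12c = 216 → c = 18 mm.

18 mm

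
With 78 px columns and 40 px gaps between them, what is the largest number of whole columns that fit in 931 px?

8 columns

8 columns: 8·78 + 7·40 = 904 px ≤ 931.
9 columns: 1022 px > 931. So 8.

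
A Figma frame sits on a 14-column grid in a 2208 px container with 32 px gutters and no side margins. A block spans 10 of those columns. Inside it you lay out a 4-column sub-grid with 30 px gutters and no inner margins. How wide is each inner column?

369.5 px

2208 − 13·32 = 1792; ÷14 gives c = 128 px.
Span of 10: 10·128 + 9·32 = 1280 + 288 = 1568 px.
4 columns + 3 gutters: 4d + 3·30 = 1568.
4d = 1568 − 90 = 1478, so d = 369.5 px.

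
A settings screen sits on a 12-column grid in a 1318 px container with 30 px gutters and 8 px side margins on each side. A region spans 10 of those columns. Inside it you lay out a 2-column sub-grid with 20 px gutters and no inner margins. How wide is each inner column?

Take off 16 px of margins, leaving 1302 px.
12 columns + 11 gutters: 12c + 11·30 = 1302.
12c = 1302 − 330 = 972, so c = 81 px.
10 columns plus 9 gutters: 810 + 270 = 1080 px.
Subtracting 1 gutter of 20 leaves 1060 for 2 columns, so d = 530 px.

530 px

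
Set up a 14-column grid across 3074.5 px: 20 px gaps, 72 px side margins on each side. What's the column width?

Subtract both margins: 3074.5 − 2·72 = 2930.5 px.
14 columns + 13 gaps: 14c + 13·20 = 2930.5.
14c = 2930.5 − 260 = 2670.5, so c = 190.75 px.

190.75 px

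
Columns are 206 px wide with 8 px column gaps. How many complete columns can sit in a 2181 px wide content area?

10 columns: 10·206 + 9·8 = 2132 px ≤ 2181.
11 columns: 2346 px > 2181. So 10.

10 columns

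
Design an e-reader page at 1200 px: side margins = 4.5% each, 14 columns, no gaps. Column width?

78 px

Each margin = 4.5% of 1200 = 54 px; content = 1200 − 2·54 = 1092 px.
With no gaps, each column is 1092/14 = 78 px.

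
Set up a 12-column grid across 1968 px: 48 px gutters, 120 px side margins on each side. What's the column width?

100 px

Take off 240 px of margins, leaving 1728 px.
1728 − 11·48 = 1200; ÷12 gives c = 100 px.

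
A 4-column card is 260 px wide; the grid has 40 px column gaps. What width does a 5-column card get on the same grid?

335 px

4 columns + 3 column gaps: 4c + 3·40 = 260.
4c = 260 − 120 = 140, so c = 35 px.
Span of 5: 5·35 + 4·40 = 175 + 160 = 335 px.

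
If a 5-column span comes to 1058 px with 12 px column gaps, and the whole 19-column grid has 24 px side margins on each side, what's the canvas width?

Subtracting 4 column gaps of 12 leaves 1010 for 5 columns, so c = 202 px.
Canvas = 2·24 + 19·202 + 18·12 = 48 + 3838 + 216 = 4102 px.

4102 px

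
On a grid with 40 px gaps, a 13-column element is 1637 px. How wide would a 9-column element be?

Subtracting 12 gaps of 40 leaves 1157 for 13 columns, so c = 89 px.
9-column span = 9·89 + 8·40 = 1121 px.

1121 px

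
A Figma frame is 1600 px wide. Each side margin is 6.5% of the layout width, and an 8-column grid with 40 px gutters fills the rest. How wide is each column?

139 px

Each margin = 6.5% of 1600 = 104 px; content = 1600 − 2·104 = 1392 px.
8 columns + 7 gutters: 8c + 7·40 = 1392.
8c = 1392 − 280 = 1112, so c = 139 px.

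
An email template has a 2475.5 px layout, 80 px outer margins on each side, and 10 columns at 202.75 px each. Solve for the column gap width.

Subtract both margins: 2475.5 − 2·80 = 2315.5 px.
Columns use 2027.5 px, leaving 288 px across 9 column gaps = 32 px each.

32 px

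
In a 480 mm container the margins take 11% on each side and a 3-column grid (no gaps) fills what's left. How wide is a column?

Margins: 11% × 480 = 52.8 mm each, so content = 480 − 105.6 = 374.4 mm.
With no gaps, each column is 374.4/3 = 124.8 mm.

124.8 mm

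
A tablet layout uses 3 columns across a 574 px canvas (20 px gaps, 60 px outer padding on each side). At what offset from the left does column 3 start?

Content = 574 − 2·60 = 454 px.
3 columns + 2 gaps: 3c + 2·20 = 454.
3c = 454 − 40 = 414, so c = 138 px.
Each column+gutter stride is 158 px; 2 of them past the 60 px margin is 60 + 316 = 376 px.

376 px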